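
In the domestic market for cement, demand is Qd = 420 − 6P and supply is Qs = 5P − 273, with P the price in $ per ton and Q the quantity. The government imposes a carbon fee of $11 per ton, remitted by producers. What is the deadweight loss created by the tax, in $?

Deadweight loss = $165.

Without the tax, 420 − 6P = 5P − 273 gives 11P = 693, so P* = $63 and Q* = 42.
With the tax collected from producers, supply shifts: Qs = 5(P − 11) − 273.
Solving gives Q = 12 with buyers paying $68 and producers receiving $57 (the $11 wedge).
Quantity falls by |ΔQ| = |42 − 12| = 30.
DWL = ½ · t · |ΔQ| = ½ · 11 · 30 = $165.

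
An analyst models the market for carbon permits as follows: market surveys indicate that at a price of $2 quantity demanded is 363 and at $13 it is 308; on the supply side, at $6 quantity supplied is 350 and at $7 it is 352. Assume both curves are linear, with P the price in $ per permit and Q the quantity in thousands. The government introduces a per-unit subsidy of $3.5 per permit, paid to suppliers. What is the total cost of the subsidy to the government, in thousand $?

Government outlay = $1235.5 thousand.

Demand slope: (308 − 363)/(13 − 2) = -5, so Qd = 373 − 5P.
Supply slope: (352 − 350)/(7 − 6) = 2, so Qs = 2P + 338.
Before the subsidy: set 373 − 5P = 2P + 338 → P* = $5, Q* = 348.
With a per-unit subsidy paid to suppliers, each receives P + 3.5 per unit sold, so supply becomes Qs = 2(P + 3.5) + 338.
Solving gives Q = 353 with consumers paying $4 and suppliers receiving $7.5 (the $3.5 wedge).
Outlay = t · Q = 3.5 · 353 = $1235.5.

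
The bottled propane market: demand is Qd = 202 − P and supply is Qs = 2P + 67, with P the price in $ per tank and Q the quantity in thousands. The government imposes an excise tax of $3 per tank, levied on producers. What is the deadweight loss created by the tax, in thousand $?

Deadweight loss = $3 thousand.

Before the tax: set 202 − P = 2P + 67 → P* = $45, Q* = 157.
With the tax collected from producers, supply shifts: Qs = 2(P − 3) + 67.
New equilibrium: buyers pay $47, producers receive $44, Q = 155. (Wedge: Pb − Ps = 3.)
Quantity falls by |ΔQ| = |157 − 155| = 2.
DWL = ½ · t · |ΔQ| = ½ · 3 · 2 = $3.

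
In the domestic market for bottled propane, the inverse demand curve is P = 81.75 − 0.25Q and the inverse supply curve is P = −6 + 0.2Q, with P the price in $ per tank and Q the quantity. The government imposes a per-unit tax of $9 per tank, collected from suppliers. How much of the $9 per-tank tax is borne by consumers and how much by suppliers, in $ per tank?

Rewrite in direct form: Qd = 327 − 4P and Qs = 5P + 30.
Before the tax: set 327 − 4P = 5P + 30 → P* = $33, Q* = 195.
With the tax collected from suppliers, supply shifts: Qs = 5(P − 9) + 30.
Solving gives Q = 175 with consumers paying $38 and suppliers receiving $29 (the $9 wedge).
Burden on consumers: $5; on suppliers: $4. (They sum to $9.)

Consumers bear $5 per tank; suppliers bear $4 per tank.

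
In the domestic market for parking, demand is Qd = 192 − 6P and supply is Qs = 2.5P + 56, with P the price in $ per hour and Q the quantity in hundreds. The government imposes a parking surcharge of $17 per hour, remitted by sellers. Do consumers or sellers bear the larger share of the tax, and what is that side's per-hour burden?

Before the tax: set 192 − 6P = 2.5P + 56 → P* = $16, Q* = 96.
With the tax collected from sellers, supply shifts: Qs = 2.5(P − 17) + 56.
New equilibrium: consumers pay $21, sellers receive $4, Q = 66. (Wedge: Pb − Ps = 17.)
Per-hour burden: consumers $5, sellers $12.
Sellers take the larger share because supply is less price-elastic here (demand slope 6 vs supply slope 2.5).
The less price-elastic side of the market bears the larger share of a per-unit tax.

Sellers bear the larger share: $12 per hour.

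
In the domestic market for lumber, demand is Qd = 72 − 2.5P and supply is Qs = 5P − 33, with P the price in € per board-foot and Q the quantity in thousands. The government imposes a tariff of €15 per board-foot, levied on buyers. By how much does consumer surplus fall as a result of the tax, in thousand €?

Consumer surplus falls by €245 thousand.

Before the tax: set 72 − 2.5P = 5P − 33 → P* = €14, Q* = 37.
With the tax collected from buyers, demand (in seller-price terms) shifts: Qd = 72 − 2.5(P + 15).
Solving gives Q = 12 with buyers paying €24 and sellers receiving €9 (the €15 wedge).
ΔCS is the trapezoid between Q = 12 and Q = 37 of height €10: ½ · (37 + 12) · 10 = €245.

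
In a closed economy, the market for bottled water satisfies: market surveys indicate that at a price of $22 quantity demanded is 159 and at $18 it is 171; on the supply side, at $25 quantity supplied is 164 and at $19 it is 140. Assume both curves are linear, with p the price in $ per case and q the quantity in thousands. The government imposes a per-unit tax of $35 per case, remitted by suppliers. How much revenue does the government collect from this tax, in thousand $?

Tax revenue = $3360 thousand.

Demand slope: (171 − 159)/(18 − 22) = -3, so qd = 225 − 3p.
Supply slope: (140 − 164)/(19 − 25) = 4, so qs = 4p + 64.
Before the tax: set 225 − 3p = 4p + 64 → p* = $23, q* = 156.
With the tax collected from suppliers, supply shifts: qs = 4(p − 35) + 64.
Solving gives q = 96 with consumers paying $43 and suppliers receiving $8 (the $35 wedge).
Revenue = t · Q = 35 · 96 = $3360.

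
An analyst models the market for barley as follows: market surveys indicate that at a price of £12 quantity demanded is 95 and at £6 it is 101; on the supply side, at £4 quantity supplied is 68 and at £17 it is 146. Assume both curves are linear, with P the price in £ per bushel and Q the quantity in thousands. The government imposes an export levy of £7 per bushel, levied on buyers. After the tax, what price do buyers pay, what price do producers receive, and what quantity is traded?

Buyers pay £15; producers receive £8; quantity = 92.

Demand slope: (101 − 95)/(6 − 12) = -1, so Qd = 107 − P.
Supply slope: (146 − 68)/(17 − 4) = 6, so Qs = 6P + 44.
Before the tax: set 107 − P = 6P + 44 → P* = £9, Q* = 98.
With the tax collected from buyers, demand (in seller-price terms) shifts: Qd = 107 − (P + 7).
New equilibrium: buyers pay £15, producers receive £8, Q = 92. (Wedge: Pb − Ps = 7.)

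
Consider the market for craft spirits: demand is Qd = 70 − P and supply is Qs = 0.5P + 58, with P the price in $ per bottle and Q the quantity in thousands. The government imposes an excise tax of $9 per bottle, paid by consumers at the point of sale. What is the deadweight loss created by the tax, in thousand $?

Deadweight loss = $13.5 thousand.

Before the tax: set 70 − P = 0.5P + 58 → P* = $8, Q* = 62.
With the tax collected from consumers, demand (in seller-price terms) shifts: Qd = 70 − (P + 9).
Solving gives Q = 59 with consumers paying $11 and producers receiving $2 (the $9 wedge).
Quantity falls by |ΔQ| = |62 − 59| = 3.
DWL = ½ · t · |ΔQ| = ½ · 9 · 3 = $13.5.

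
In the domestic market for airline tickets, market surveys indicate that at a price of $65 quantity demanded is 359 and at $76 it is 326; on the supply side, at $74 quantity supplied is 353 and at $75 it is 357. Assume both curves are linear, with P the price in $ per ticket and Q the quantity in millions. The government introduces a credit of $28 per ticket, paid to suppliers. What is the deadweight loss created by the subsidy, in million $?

Demand slope: (326 − 359)/(76 − 65) = -3, so Qd = 554 − 3P.
Supply slope: (357 − 353)/(75 − 74) = 4, so Qs = 4P + 57.
Without the subsidy, 554 − 3P = 4P + 57 gives 7P = 497, so P* = $71 and Q* = 341.
With a per-unit subsidy paid to suppliers, each receives P + 28 per unit sold, so supply becomes Qs = 4(P + 28) + 57.
Solving gives Q = 389 with consumers paying $55 and suppliers receiving $83 (the $28 wedge).
Quantity rises by |ΔQ| = |341 − 389| = 48.
DWL = ½ · t · |ΔQ| = ½ · 28 · 48 = $672.

Deadweight loss = $672 million.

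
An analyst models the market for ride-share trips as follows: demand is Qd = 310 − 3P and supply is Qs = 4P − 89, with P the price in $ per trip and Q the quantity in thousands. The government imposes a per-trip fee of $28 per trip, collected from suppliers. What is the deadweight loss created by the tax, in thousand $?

Before the tax: set 310 − 3P = 4P − 89 → P* = $57, Q* = 139.
With the tax collected from suppliers, supply shifts: Qs = 4(P − 28) − 89.
Solving gives Q = 91 with buyers paying $73 and suppliers receiving $45 (the $28 wedge).
Quantity falls by |ΔQ| = |139 − 91| = 48.
DWL = ½ · t · |ΔQ| = ½ · 28 · 48 = $672.

Deadweight loss = $672 thousand.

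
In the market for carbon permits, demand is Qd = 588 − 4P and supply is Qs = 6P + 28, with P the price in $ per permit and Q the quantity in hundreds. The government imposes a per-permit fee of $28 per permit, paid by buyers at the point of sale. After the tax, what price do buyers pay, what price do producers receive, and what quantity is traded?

Buyers pay $72.8; producers receive $44.8; quantity = 296.8.

Before the tax: set 588 − 4P = 6P + 28 → P* = $56, Q* = 364.
With the tax collected from buyers, demand (in seller-price terms) shifts: Qd = 588 − 4(P + 28).
New equilibrium: buyers pay $72.8, producers receive $44.8, Q = 296.8. (Wedge: Pb − Ps = 28.)
The less price-elastic side of the market bears the larger share of a per-unit tax.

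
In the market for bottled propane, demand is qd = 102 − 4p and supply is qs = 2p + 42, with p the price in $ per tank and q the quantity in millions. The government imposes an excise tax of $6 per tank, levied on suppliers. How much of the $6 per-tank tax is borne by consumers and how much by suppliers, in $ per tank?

Before the tax: set 102 − 4p = 2p + 42 → p* = $10, q* = 62.
With the tax collected from suppliers, supply shifts: qs = 2(p − 6) + 42.
Solving gives q = 54 with consumers paying $12 and suppliers receiving $6 (the $6 wedge).
Burden on consumers: $2; on suppliers: $4. (They sum to $6.)
The less price-elastic side of the market bears the larger share of a per-unit tax.

Consumers bear $2 per tank; suppliers bear $4 per tank.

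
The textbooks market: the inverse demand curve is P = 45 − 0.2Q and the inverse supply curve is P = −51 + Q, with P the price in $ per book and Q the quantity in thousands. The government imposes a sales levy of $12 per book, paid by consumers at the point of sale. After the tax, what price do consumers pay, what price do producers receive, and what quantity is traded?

Consumers pay $31; producers receive $19; quantity = 70.

Inverting to Q(P) form: Qd = 225 − 5P; Qs = P + 51.
Without the tax, 225 − 5P = P + 51 gives 6P = 174, so P* = $29 and Q* = 80.
With the tax collected from consumers, demand (in seller-price terms) shifts: Qd = 225 − 5(P + 12).
Solving gives Q = 70 with consumers paying $31 and producers receiving $19 (the $12 wedge).
The less price-elastic side of the market bears the larger share of a per-unit tax.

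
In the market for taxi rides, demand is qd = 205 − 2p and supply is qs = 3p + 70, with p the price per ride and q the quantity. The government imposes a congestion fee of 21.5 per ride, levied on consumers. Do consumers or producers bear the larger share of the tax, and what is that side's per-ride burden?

Consumers bear the larger share: 12.9 per ride.

Before the tax: set 205 − 2p = 3p + 70 → p* = 27, q* = 151.
With the tax collected from consumers, demand (in seller-price terms) shifts: qd = 205 − 2(p + 21.5).
New equilibrium: consumers pay 39.9, producers receive 18.4, q = 125.2. (Wedge: pb − ps = 21.5.)
Per-ride burden: consumers 12.9, producers 8.6.
Consumers take the larger share because demand is less price-elastic here (demand slope 2 vs supply slope 3).
The less price-elastic side of the market bears the larger share of a per-unit tax.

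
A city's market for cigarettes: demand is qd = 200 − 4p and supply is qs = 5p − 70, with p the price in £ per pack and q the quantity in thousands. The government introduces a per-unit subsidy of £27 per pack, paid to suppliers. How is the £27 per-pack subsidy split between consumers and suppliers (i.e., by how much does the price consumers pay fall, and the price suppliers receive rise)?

Consumers gain £15 per pack; suppliers gain £12 per pack.

Before the subsidy: set 200 − 4p = 5p − 70 → p* = £30, q* = 80.
With a per-unit subsidy paid to suppliers, each receives p + 27 per unit sold, so supply becomes qs = 5(p + 27) − 70.
New equilibrium: consumers pay £15, suppliers receive £42, q = 140. (Wedge: pb − ps = −27.)
Gain to consumers: £15; to suppliers: £12. (They sum to £27.)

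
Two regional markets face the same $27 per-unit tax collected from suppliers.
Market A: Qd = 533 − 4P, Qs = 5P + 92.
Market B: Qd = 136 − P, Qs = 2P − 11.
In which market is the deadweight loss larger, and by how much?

Market A: pre-tax P* = $49, Q* = 337; post-tax Q = 277; deadweight loss = $810.
Market B: pre-tax P* = $49, Q* = 87; post-tax Q = 69; deadweight loss = $243.
Difference: $810 vs $243 → market A is larger by $567.

Market A, by $567.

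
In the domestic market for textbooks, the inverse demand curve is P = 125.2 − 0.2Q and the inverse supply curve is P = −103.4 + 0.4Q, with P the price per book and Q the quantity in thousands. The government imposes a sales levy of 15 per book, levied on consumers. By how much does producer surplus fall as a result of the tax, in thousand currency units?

Rewrite in direct form: Qd = 626 − 5P and Qs = 2.5P + 258.5.
Without the tax, 626 − 5P = 2.5P + 258.5 gives 7.5P = 367.5, so P* = 49 and Q* = 381.
With the tax collected from consumers, demand (in seller-price terms) shifts: Qd = 626 − 5(P + 15).
Solving gives Q = 356 with consumers paying 54 and sellers receiving 39 (the 15 wedge).
ΔPS is the trapezoid between Q = 356 and Q = 381 of height 10: ½ · (381 + 356) · 10 = 3685.

Producer surplus falls by 3685 thousand.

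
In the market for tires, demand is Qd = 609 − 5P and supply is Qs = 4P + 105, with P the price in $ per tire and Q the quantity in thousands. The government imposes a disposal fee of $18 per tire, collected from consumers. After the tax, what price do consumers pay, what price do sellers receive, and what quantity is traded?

Consumers pay $64; sellers receive $46; quantity = 289.

Before the tax: set 609 − 5P = 4P + 105 → P* = $56, Q* = 329.
With the tax collected from consumers, demand (in seller-price terms) shifts: Qd = 609 − 5(P + 18).
Solving gives Q = 289 with consumers paying $64 and sellers receiving $46 (the $18 wedge).
The less price-elastic side of the market bears the larger share of a per-unit tax.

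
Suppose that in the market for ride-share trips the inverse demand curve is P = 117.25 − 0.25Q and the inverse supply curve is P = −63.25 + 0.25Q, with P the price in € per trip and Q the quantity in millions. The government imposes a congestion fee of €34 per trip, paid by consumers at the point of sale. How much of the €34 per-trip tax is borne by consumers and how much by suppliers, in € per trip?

Consumers bear €17 per trip; suppliers bear €17 per trip.

Inverting to Q(P) form: Qd = 469 − 4P; Qs = 4P + 253.
Before the tax: set 469 − 4P = 4P + 253 → P* = €27, Q* = 361.
With the tax collected from consumers, demand (in seller-price terms) shifts: Qd = 469 − 4(P + 34).
New equilibrium: consumers pay €44, suppliers receive €10, Q = 293. (Wedge: Pb − Ps = 34.)
Burden on consumers: €17; on suppliers: €17. (They sum to €34.)
The less price-elastic side of the market bears the larger share of a per-unit tax.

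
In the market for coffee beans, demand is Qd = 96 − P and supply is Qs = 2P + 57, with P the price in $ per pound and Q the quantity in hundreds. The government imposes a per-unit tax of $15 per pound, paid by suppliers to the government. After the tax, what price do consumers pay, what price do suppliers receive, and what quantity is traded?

Consumers pay $23; suppliers receive $8; quantity = 73.

Before the tax: set 96 − P = 2P + 57 → P* = $13, Q* = 83.
With the tax collected from suppliers, supply shifts: Qs = 2(P − 15) + 57.
New equilibrium: consumers pay $23, suppliers receive $8, Q = 73. (Wedge: Pb − Ps = 15.)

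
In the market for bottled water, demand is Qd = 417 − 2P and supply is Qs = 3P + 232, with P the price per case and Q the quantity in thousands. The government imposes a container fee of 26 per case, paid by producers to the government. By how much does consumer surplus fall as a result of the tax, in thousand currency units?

Before the tax: set 417 − 2P = 3P + 232 → P* = 37, Q* = 343.
With the tax collected from producers, supply shifts: Qs = 3(P − 26) + 232.
New equilibrium: buyers pay 52.6, producers receive 26.6, Q = 311.8. (Wedge: Pb − Ps = 26.)
ΔCS is the trapezoid between Q = 311.8 and Q = 343 of height 15.6: ½ · (343 + 311.8) · 15.6 = 5107.44.

Consumer surplus falls by 5107.44 thousand.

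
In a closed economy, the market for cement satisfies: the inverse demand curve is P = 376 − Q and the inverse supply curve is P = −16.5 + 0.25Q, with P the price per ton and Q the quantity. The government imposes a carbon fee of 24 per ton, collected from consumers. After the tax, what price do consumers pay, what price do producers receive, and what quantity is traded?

Rewrite in direct form: Qd = 376 − P and Qs = 4P + 66.
Before the tax: set 376 − P = 4P + 66 → P* = 62, Q* = 314.
With the tax collected from consumers, demand (in seller-price terms) shifts: Qd = 376 − (P + 24).
Solving gives Q = 294.8 with consumers paying 81.2 and producers receiving 57.2 (the 24 wedge).

Consumers pay 81.2; producers receive 57.2; quantity = 294.8.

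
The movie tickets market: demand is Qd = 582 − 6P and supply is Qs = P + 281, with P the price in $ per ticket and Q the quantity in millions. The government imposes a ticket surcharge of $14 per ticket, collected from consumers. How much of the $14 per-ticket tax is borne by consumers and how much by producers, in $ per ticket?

Without the tax, 582 − 6P = P + 281 gives 7P = 301, so P* = $43 and Q* = 324.
With the tax collected from consumers, demand (in seller-price terms) shifts: Qd = 582 − 6(P + 14).
New equilibrium: consumers pay $45, producers receive $31, Q = 312. (Wedge: Pb − Ps = 14.)
Burden on consumers: $2; on producers: $12. (They sum to $14.)

Consumers bear $2 per ticket; producers bear $12 per ticket.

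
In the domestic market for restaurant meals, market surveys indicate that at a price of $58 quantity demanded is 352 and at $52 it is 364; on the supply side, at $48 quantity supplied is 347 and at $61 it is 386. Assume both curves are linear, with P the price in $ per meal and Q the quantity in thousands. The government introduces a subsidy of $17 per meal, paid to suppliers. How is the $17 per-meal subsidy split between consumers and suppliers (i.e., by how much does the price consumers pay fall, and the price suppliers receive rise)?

Consumers gain $10.2 per meal; suppliers gain $6.8 per meal.

Demand slope: (364 − 352)/(52 − 58) = -2, so Qd = 468 − 2P.
Supply slope: (386 − 347)/(61 − 48) = 3, so Qs = 3P + 203.
Without the subsidy, 468 − 2P = 3P + 203 gives 5P = 265, so P* = $53 and Q* = 362.
With a per-unit subsidy paid to suppliers, each receives P + 17 per unit sold, so supply becomes Qs = 3(P + 17) + 203.
Solving gives Q = 382.4 with consumers paying $42.8 and suppliers receiving $59.8 (the $17 wedge).
Gain to consumers: $10.2; to suppliers: $6.8. (They sum to $17.)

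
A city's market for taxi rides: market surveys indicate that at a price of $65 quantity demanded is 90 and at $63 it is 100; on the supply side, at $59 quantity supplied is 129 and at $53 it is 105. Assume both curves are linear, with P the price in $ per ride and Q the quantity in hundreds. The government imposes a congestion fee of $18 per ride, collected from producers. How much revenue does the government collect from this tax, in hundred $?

Demand slope: (100 − 90)/(63 − 65) = -5, so Qd = 415 − 5P.
Supply slope: (105 − 129)/(53 − 59) = 4, so Qs = 4P − 107.
Before the tax: set 415 − 5P = 4P − 107 → P* = $58, Q* = 125.
With the tax collected from producers, supply shifts: Qs = 4(P − 18) − 107.
New equilibrium: consumers pay $66, producers receive $48, Q = 85. (Wedge: Pb − Ps = 18.)
Revenue = t · Q = 18 · 85 = $1530.

Tax revenue = $1530 hundred.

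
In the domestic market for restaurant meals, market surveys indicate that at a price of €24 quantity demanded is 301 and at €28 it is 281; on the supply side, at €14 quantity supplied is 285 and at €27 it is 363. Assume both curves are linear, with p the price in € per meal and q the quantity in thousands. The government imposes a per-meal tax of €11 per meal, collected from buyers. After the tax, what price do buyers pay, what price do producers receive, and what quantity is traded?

Buyers pay €26; producers receive €15; quantity = 291.

Demand slope: (281 − 301)/(28 − 24) = -5, so qd = 421 − 5p.
Supply slope: (363 − 285)/(27 − 14) = 6, so qs = 6p + 201.
Without the tax, 421 − 5p = 6p + 201 gives 11p = 220, so p* = €20 and q* = 321.
With the tax collected from buyers, demand (in seller-price terms) shifts: qd = 421 − 5(p + 11).
New equilibrium: buyers pay €26, producers receive €15, q = 291. (Wedge: pb − ps = 11.)
The less price-elastic side of the market bears the larger share of a per-unit tax.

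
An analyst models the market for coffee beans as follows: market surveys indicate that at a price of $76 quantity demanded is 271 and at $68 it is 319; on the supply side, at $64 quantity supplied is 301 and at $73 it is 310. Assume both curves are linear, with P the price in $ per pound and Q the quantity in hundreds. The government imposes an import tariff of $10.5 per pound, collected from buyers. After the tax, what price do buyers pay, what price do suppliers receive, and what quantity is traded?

Buyers pay $71.5; suppliers receive $61; quantity = 298.

Demand slope: (319 − 271)/(68 − 76) = -6, so Qd = 727 − 6P.
Supply slope: (310 − 301)/(73 − 64) = 1, so Qs = P + 237.
Without the tax, 727 − 6P = P + 237 gives 7P = 490, so P* = $70 and Q* = 307.
With the tax collected from buyers, demand (in seller-price terms) shifts: Qd = 727 − 6(P + 10.5).
Solving gives Q = 298 with buyers paying $71.5 and suppliers receiving $61 (the $10.5 wedge).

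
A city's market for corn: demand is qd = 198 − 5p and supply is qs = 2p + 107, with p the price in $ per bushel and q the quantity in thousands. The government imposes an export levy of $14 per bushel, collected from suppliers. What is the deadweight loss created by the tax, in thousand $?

Deadweight loss = $140 thousand.

Without the tax, 198 − 5p = 2p + 107 gives 7p = 91, so p* = $13 and q* = 133.
With the tax collected from suppliers, supply shifts: qs = 2(p − 14) + 107.
Solving gives q = 113 with buyers paying $17 and suppliers receiving $3 (the $14 wedge).
Quantity falls by |ΔQ| = |133 − 113| = 20.
DWL = ½ · t · |ΔQ| = ½ · 14 · 20 = $140.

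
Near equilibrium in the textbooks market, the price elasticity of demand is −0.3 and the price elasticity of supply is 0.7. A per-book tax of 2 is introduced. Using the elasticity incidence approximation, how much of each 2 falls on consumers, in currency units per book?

Consumers bear ≈ 1.4 per book.

Incidence ratio: consumers' share ≈ εs / (εs + |εd|) = 0.7 / (0.7 + 0.3) = 0.7.
So consumers bear ≈ 0.7 × 2 = 1.4; producers bear 0.6.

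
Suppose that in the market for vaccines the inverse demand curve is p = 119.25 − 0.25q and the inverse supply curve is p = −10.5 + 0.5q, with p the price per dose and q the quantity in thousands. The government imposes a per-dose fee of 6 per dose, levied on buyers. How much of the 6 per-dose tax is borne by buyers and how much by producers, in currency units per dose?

Buyers bear 2 per dose; producers bear 4 per dose.

Rewrite in direct form: qd = 477 − 4p and qs = 2p + 21.
Before the tax: set 477 − 4p = 2p + 21 → p* = 76, q* = 173.
With the tax collected from buyers, demand (in seller-price terms) shifts: qd = 477 − 4(p + 6).
Solving gives q = 165 with buyers paying 78 and producers receiving 72 (the 6 wedge).
Burden on buyers: 2; on producers: 4. (They sum to 6.)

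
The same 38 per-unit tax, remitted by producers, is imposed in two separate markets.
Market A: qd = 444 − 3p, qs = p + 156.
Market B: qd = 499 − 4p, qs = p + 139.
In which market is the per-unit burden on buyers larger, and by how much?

Market A, by 1.9.

Market A: pre-tax p* = 72, q* = 228; post-tax q = 199.5; per-unit burden on buyers = 9.5.
Market B: pre-tax p* = 72, q* = 211; post-tax q = 180.6; per-unit burden on buyers = 7.6.
Difference: 9.5 vs 7.6 → market A is larger by 1.9.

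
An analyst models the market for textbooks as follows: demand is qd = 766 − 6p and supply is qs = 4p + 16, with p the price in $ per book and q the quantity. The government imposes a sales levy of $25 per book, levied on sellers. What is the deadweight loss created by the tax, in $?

Before the tax: set 766 − 6p = 4p + 16 → p* = $75, q* = 316.
With the tax collected from sellers, supply shifts: qs = 4(p − 25) + 16.
Solving gives q = 256 with consumers paying $85 and sellers receiving $60 (the $25 wedge).
Quantity falls by |ΔQ| = |316 − 256| = 60.
DWL = ½ · t · |ΔQ| = ½ · 25 · 60 = $750.

Deadweight loss = $750.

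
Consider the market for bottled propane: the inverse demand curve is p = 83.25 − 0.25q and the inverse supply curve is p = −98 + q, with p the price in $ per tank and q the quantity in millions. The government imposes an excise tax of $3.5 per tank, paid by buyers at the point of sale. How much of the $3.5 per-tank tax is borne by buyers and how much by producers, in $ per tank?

Buyers bear $0.7 per tank; producers bear $2.8 per tank.

Rewrite in direct form: qd = 333 − 4p and qs = p + 98.
Without the tax, 333 − 4p = p + 98 gives 5p = 235, so p* = $47 and q* = 145.
With the tax collected from buyers, demand (in seller-price terms) shifts: qd = 333 − 4(p + 3.5).
Solving gives q = 142.2 with buyers paying $47.7 and producers receiving $44.2 (the $3.5 wedge).
Burden on buyers: $0.7; on producers: $2.8. (They sum to $3.5.)
The less price-elastic side of the market bears the larger share of a per-unit tax.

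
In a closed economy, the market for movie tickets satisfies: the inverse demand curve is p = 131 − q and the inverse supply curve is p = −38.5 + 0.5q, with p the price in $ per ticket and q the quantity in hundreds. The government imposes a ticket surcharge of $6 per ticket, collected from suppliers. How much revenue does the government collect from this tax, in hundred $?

Rewrite in direct form: qd = 131 − p and qs = 2p + 77.
Without the tax, 131 − p = 2p + 77 gives 3p = 54, so p* = $18 and q* = 113.
With the tax collected from suppliers, supply shifts: qs = 2(p − 6) + 77.
Solving gives q = 109 with buyers paying $22 and suppliers receiving $16 (the $6 wedge).
Revenue = t · Q = 6 · 109 = $654.

Tax revenue = $654 hundred.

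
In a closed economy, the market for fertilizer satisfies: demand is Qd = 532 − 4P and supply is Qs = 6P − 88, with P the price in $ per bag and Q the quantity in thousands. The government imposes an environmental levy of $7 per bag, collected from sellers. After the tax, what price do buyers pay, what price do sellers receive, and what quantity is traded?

Buyers pay $66.2; sellers receive $59.2; quantity = 267.2.

Before the tax: set 532 − 4P = 6P − 88 → P* = $62, Q* = 284.
With the tax collected from sellers, supply shifts: Qs = 6(P − 7) − 88.
Solving gives Q = 267.2 with buyers paying $66.2 and sellers receiving $59.2 (the $7 wedge).
The less price-elastic side of the market bears the larger share of a per-unit tax.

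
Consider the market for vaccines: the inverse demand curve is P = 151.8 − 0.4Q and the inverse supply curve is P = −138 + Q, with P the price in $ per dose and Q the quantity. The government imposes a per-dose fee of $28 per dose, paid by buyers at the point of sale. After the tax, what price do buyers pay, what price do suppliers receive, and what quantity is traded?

Inverting to Q(P) form: Qd = 379.5 − 2.5P; Qs = P + 138.
Before the tax: set 379.5 − 2.5P = P + 138 → P* = $69, Q* = 207.
With the tax collected from buyers, demand (in seller-price terms) shifts: Qd = 379.5 − 2.5(P + 28).
Solving gives Q = 187 with buyers paying $77 and suppliers receiving $49 (the $28 wedge).

Buyers pay $77; suppliers receive $49; quantity = 187.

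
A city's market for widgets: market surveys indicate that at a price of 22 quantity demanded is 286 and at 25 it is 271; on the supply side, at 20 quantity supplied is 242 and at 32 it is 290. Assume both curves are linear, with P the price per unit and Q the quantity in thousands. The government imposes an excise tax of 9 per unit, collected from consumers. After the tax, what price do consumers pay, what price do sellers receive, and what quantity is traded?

Consumers pay 30; sellers receive 21; quantity = 246.

Demand slope: (271 − 286)/(25 − 22) = -5, so Qd = 396 − 5P.
Supply slope: (290 − 242)/(32 − 20) = 4, so Qs = 4P + 162.
Without the tax, 396 − 5P = 4P + 162 gives 9P = 234, so P* = 26 and Q* = 266.
With the tax collected from consumers, demand (in seller-price terms) shifts: Qd = 396 − 5(P + 9).
Solving gives Q = 246 with consumers paying 30 and sellers receiving 21 (the 9 wedge).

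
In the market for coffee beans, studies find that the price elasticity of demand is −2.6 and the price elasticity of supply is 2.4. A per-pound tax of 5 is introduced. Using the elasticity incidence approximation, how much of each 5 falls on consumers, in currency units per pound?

Consumers bear ≈ 2.4 per pound.

Incidence ratio: consumers' share ≈ εs / (εs + |εd|) = 2.4 / (2.4 + 2.6) = 0.48.
So consumers bear ≈ 0.48 × 5 = 2.4; producers bear 2.6.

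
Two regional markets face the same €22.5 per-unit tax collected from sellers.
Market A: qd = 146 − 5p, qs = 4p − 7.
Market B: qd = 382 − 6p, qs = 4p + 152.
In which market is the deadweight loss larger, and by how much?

Market A: pre-tax p* = €17, q* = 61; post-tax q = 11; deadweight loss = €562.5.
Market B: pre-tax p* = €23, q* = 244; post-tax q = 190; deadweight loss = €607.5.
Difference: €562.5 vs €607.5 → market B is larger by €45.

Market B, by €45.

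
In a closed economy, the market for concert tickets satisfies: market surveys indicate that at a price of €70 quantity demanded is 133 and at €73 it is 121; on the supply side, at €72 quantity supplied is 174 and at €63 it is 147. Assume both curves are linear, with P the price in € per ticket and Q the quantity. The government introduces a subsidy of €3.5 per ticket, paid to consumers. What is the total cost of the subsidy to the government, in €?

Government outlay = €556.5.

Demand slope: (121 − 133)/(73 − 70) = -4, so Qd = 413 − 4P.
Supply slope: (147 − 174)/(63 − 72) = 3, so Qs = 3P − 42.
Without the subsidy, 413 − 4P = 3P − 42 gives 7P = 455, so P* = €65 and Q* = 153.
With a per-unit subsidy paid to consumers, each effectively pays P − 3.5, so demand becomes Qd = 413 − 4(P − 3.5).
Solving gives Q = 159 with consumers paying €63.5 and sellers receiving €67 (the €3.5 wedge).
Outlay = t · Q = 3.5 · 159 = €556.5.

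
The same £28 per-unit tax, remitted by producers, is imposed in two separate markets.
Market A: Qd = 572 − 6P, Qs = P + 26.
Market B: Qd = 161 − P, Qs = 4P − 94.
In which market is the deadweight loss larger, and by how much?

Market A, by £22.4.

Market A: pre-tax P* = £78, Q* = 104; post-tax Q = 80; deadweight loss = £336.
Market B: pre-tax P* = £51, Q* = 110; post-tax Q = 87.6; deadweight loss = £313.6.
Difference: £336 vs £313.6 → market A is larger by £22.4.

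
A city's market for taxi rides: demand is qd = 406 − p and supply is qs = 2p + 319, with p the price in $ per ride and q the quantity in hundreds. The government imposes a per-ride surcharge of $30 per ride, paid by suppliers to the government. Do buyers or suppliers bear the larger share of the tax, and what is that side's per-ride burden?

Buyers bear the larger share: $20 per ride.

Before the tax: set 406 − p = 2p + 319 → p* = $29, q* = 377.
With the tax collected from suppliers, supply shifts: qs = 2(p − 30) + 319.
Solving gives q = 357 with buyers paying $49 and suppliers receiving $19 (the $30 wedge).
Per-ride burden: buyers $20, suppliers $10.
Buyers take the larger share because demand is less price-elastic here (demand slope 1 vs supply slope 2).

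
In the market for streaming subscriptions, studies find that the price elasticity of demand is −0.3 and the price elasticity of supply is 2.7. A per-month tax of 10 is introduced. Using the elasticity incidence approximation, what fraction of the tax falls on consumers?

Incidence ratio: consumers' share ≈ εs / (εs + |εd|) = 2.7 / (2.7 + 0.3) = 0.9.
Supply is the more elastic side, so consumers bear the larger share.

Consumers' share ≈ 0.9.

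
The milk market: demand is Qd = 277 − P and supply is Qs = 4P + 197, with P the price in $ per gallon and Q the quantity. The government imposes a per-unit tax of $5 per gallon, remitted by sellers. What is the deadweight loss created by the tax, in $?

Deadweight loss = $10.

Without the tax, 277 − P = 4P + 197 gives 5P = 80, so P* = $16 and Q* = 261.
With the tax collected from sellers, supply shifts: Qs = 4(P − 5) + 197.
Solving gives Q = 257 with consumers paying $20 and sellers receiving $15 (the $5 wedge).
Quantity falls by |ΔQ| = |261 − 257| = 4.
DWL = ½ · t · |ΔQ| = ½ · 5 · 4 = $10.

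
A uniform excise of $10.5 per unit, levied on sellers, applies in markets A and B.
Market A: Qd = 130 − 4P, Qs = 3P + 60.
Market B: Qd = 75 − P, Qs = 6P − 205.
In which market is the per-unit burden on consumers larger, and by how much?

Market B, by $4.5.

Market A: pre-tax P* = $10, Q* = 90; post-tax Q = 72; per-unit burden on consumers = $4.5.
Market B: pre-tax P* = $40, Q* = 35; post-tax Q = 26; per-unit burden on consumers = $9.
Difference: $4.5 vs $9 → market B is larger by $4.5.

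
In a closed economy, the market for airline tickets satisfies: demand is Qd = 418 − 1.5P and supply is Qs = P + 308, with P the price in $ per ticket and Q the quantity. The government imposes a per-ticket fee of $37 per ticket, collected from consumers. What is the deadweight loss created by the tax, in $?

Before the tax: set 418 − 1.5P = P + 308 → P* = $44, Q* = 352.
With the tax collected from consumers, demand (in seller-price terms) shifts: Qd = 418 − 1.5(P + 37).
New equilibrium: consumers pay $58.8, producers receive $21.8, Q = 329.8. (Wedge: Pb − Ps = 37.)
Quantity falls by |ΔQ| = |352 − 329.8| = 22.2.
DWL = ½ · t · |ΔQ| = ½ · 37 · 22.2 = $410.7.

Deadweight loss = $410.7.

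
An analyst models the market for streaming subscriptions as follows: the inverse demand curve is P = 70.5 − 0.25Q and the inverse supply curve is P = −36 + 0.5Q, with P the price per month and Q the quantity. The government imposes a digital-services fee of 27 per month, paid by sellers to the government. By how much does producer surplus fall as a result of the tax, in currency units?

Producer surplus falls by 2232.

Inverting to Q(P) form: Qd = 282 − 4P; Qs = 2P + 72.
Without the tax, 282 − 4P = 2P + 72 gives 6P = 210, so P* = 35 and Q* = 142.
With the tax collected from sellers, supply shifts: Qs = 2(P − 27) + 72.
Solving gives Q = 106 with consumers paying 44 and sellers receiving 17 (the 27 wedge).
ΔPS is the trapezoid between Q = 106 and Q = 142 of height 18: ½ · (142 + 106) · 18 = 2232.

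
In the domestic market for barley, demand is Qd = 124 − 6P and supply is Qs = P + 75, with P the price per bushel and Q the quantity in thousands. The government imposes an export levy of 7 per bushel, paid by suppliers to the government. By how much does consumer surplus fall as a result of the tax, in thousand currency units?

Consumer surplus falls by 79 thousand.

Without the tax, 124 − 6P = P + 75 gives 7P = 49, so P* = 7 and Q* = 82.
With the tax collected from suppliers, supply shifts: Qs = (P − 7) + 75.
Solving gives Q = 76 with buyers paying 8 and suppliers receiving 1 (the 7 wedge).
ΔCS is the trapezoid between Q = 76 and Q = 82 of height 1: ½ · (82 + 76) · 1 = 79.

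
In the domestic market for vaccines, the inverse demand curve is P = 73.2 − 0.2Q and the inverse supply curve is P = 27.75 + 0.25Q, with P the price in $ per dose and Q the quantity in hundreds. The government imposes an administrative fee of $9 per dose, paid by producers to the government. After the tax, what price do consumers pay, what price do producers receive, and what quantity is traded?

Consumers pay $57; producers receive $48; quantity = 81.

Inverting to Q(P) form: Qd = 366 − 5P; Qs = 4P − 111.
Before the tax: set 366 − 5P = 4P − 111 → P* = $53, Q* = 101.
With the tax collected from producers, supply shifts: Qs = 4(P − 9) − 111.
Solving gives Q = 81 with consumers paying $57 and producers receiving $48 (the $9 wedge).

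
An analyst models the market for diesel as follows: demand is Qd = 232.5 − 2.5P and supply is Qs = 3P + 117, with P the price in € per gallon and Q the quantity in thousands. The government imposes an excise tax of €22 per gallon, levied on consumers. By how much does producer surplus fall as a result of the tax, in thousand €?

Before the tax: set 232.5 − 2.5P = 3P + 117 → P* = €21, Q* = 180.
With the tax collected from consumers, demand (in seller-price terms) shifts: Qd = 232.5 − 2.5(P + 22).
New equilibrium: consumers pay €33, suppliers receive €11, Q = 150. (Wedge: Pb − Ps = 22.)
ΔPS is the trapezoid between Q = 150 and Q = 180 of height €10: ½ · (180 + 150) · 10 = €1650.

Producer surplus falls by €1650 thousand.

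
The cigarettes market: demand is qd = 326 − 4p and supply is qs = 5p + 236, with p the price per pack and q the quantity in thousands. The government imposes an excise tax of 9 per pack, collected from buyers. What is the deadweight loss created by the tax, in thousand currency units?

Before the tax: set 326 − 4p = 5p + 236 → p* = 10, q* = 286.
With the tax collected from buyers, demand (in seller-price terms) shifts: qd = 326 − 4(p + 9).
New equilibrium: buyers pay 15, producers receive 6, q = 266. (Wedge: pb − ps = 9.)
Quantity falls by |ΔQ| = |286 − 266| = 20.
DWL = ½ · t · |ΔQ| = ½ · 9 · 20 = 90.

Deadweight loss = 90 thousand.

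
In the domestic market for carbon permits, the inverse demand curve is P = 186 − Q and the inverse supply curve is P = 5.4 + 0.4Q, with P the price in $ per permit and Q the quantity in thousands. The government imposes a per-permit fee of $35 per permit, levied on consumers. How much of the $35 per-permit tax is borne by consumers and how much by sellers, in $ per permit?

Consumers bear $25 per permit; sellers bear $10 per permit.

Rewrite in direct form: Qd = 186 − P and Qs = 2.5P − 13.5.
Before the tax: set 186 − P = 2.5P − 13.5 → P* = $57, Q* = 129.
With the tax collected from consumers, demand (in seller-price terms) shifts: Qd = 186 − (P + 35).
New equilibrium: consumers pay $82, sellers receive $47, Q = 104. (Wedge: Pb − Ps = 35.)
Burden on consumers: $25; on sellers: $10. (They sum to $35.)
The less price-elastic side of the market bears the larger share of a per-unit tax.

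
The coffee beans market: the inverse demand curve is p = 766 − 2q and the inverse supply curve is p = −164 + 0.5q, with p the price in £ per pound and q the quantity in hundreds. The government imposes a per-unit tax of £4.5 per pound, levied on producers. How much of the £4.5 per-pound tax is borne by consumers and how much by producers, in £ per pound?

Consumers bear £3.6 per pound; producers bear £0.9 per pound.

Rewrite in direct form: qd = 383 − 0.5p and qs = 2p + 328.
Without the tax, 383 − 0.5p = 2p + 328 gives 2.5p = 55, so p* = £22 and q* = 372.
With the tax collected from producers, supply shifts: qs = 2(p − 4.5) + 328.
New equilibrium: consumers pay £25.6, producers receive £21.1, q = 370.2. (Wedge: pb − ps = 4.5.)
Burden on consumers: £3.6; on producers: £0.9. (They sum to £4.5.)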